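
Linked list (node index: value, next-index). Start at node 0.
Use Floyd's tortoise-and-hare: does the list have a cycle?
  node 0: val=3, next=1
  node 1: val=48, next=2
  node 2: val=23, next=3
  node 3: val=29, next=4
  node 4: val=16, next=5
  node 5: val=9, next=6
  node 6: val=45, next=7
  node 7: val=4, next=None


Floyd's tortoise (slow, +1) and hare (fast, +2):
  init: slow=0, fast=0
  step 1: slow=1, fast=2
  step 2: slow=2, fast=4
  step 3: slow=3, fast=6
  step 4: fast 6->7->None, no cycle

Cycle: no


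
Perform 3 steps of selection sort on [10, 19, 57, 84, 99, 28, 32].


Initial: [10, 19, 57, 84, 99, 28, 32]
Step 1: min=10 at 0
  Swap: [10, 19, 57, 84, 99, 28, 32]
Step 2: min=19 at 1
  Swap: [10, 19, 57, 84, 99, 28, 32]
Step 3: min=28 at 5
  Swap: [10, 19, 28, 84, 99, 57, 32]

After 3 steps: [10, 19, 28, 84, 99, 57, 32]


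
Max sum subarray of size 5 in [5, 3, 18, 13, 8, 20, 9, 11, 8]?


[0:5]: 47
[1:6]: 62
[2:7]: 68
[3:8]: 61
[4:9]: 56

Max: 68 at [2:7]


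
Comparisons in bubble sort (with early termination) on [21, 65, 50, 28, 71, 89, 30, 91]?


Algorithm: bubble sort (with early termination)
Input: [21, 65, 50, 28, 71, 89, 30, 91]
Sorted: [21, 28, 30, 50, 65, 71, 89, 91]

25


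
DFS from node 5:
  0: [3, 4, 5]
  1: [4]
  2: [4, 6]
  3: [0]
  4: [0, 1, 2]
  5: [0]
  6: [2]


Visit 5, push [0]
Visit 0, push [4, 3]
Visit 3, push []
Visit 4, push [2, 1]
Visit 1, push []
Visit 2, push [6]
Visit 6, push []

DFS order: [5, 0, 3, 4, 1, 2, 6]


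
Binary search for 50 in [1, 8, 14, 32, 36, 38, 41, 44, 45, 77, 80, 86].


Step 1: lo=0, hi=11, mid=5, val=38
Step 2: lo=6, hi=11, mid=8, val=45
Step 3: lo=9, hi=11, mid=10, val=80
Step 4: lo=9, hi=9, mid=9, val=77

Not found


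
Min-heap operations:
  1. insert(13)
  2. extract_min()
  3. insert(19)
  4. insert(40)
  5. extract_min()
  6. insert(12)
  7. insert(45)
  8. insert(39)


insert(13) -> [13]
extract_min()->13, []
insert(19) -> [19]
insert(40) -> [19, 40]
extract_min()->19, [40]
insert(12) -> [12, 40]
insert(45) -> [12, 40, 45]
insert(39) -> [12, 39, 45, 40]

Final heap: [12, 39, 45, 40]


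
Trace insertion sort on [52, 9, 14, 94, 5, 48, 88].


Initial: [52, 9, 14, 94, 5, 48, 88]
Insert 9: [9, 52, 14, 94, 5, 48, 88]
Insert 14: [9, 14, 52, 94, 5, 48, 88]
Insert 94: [9, 14, 52, 94, 5, 48, 88]
Insert 5: [5, 9, 14, 52, 94, 48, 88]
Insert 48: [5, 9, 14, 48, 52, 94, 88]
Insert 88: [5, 9, 14, 48, 52, 88, 94]

Sorted: [5, 9, 14, 48, 52, 88, 94]


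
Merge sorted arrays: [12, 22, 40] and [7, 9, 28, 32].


Take 7 from B
Take 9 from B
Take 12 from A
Take 22 from A
Take 28 from B
Take 32 from B

Merged: [7, 9, 12, 22, 28, 32, 40]


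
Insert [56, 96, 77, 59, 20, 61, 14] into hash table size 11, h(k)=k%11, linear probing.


Insert 56: h=1 -> slot 1
Insert 96: h=8 -> slot 8
Insert 77: h=0 -> slot 0
Insert 59: h=4 -> slot 4
Insert 20: h=9 -> slot 9
Insert 61: h=6 -> slot 6
Insert 14: h=3 -> slot 3

Table: [77, 56, None, 14, 59, None, 61, None, 96, 20, None]


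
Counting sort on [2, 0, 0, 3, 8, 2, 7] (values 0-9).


Input: [2, 0, 0, 3, 8, 2, 7]
Counts: [2, 0, 2, 1, 0, 0, 0, 1, 1, 0]

Sorted: [0, 0, 2, 2, 3, 7, 8]


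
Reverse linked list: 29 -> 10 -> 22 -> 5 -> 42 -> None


Step 1: curr=29, set curr.next=prev(None) | reversed so far: 29
Step 2: curr=10, set curr.next=prev(29) | reversed so far: 10 -> 29
Step 3: curr=22, set curr.next=prev(10) | reversed so far: 22 -> 10 -> 29
Step 4: curr=5, set curr.next=prev(22) | reversed so far: 5 -> 22 -> 10 -> 29
Step 5: curr=42, set curr.next=prev(5) | reversed so far: 42 -> 5 -> 22 -> 10 -> 29

42 -> 5 -> 22 -> 10 -> 29 -> None


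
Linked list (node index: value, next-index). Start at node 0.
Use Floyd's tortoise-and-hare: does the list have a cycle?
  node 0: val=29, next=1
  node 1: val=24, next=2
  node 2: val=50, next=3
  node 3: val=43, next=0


Floyd's tortoise (slow, +1) and hare (fast, +2):
  init: slow=0, fast=0
  step 1: slow=1, fast=2
  step 2: slow=2, fast=0
  step 3: slow=3, fast=2
  step 4: slow=0, fast=0
  slow == fast at node 0: cycle detected

Cycle: yes


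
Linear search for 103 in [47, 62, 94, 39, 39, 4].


i=0: 47!=103
i=1: 62!=103
i=2: 94!=103
i=3: 39!=103
i=4: 39!=103
i=5: 4!=103

Not found, 6 comps


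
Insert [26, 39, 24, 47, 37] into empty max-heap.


Insert 26: [26]
Insert 39: [39, 26]
Insert 24: [39, 26, 24]
Insert 47: [47, 39, 24, 26]
Insert 37: [47, 39, 24, 26, 37]

Final heap: [47, 39, 24, 26, 37]


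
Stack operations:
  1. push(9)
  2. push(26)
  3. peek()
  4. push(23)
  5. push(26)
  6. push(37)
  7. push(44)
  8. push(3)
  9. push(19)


push(9) -> [9]
push(26) -> [9, 26]
peek()->26
push(23) -> [9, 26, 23]
push(26) -> [9, 26, 23, 26]
push(37) -> [9, 26, 23, 26, 37]
push(44) -> [9, 26, 23, 26, 37, 44]
push(3) -> [9, 26, 23, 26, 37, 44, 3]
push(19) -> [9, 26, 23, 26, 37, 44, 3, 19]

Final stack: [9, 26, 23, 26, 37, 44, 3, 19]


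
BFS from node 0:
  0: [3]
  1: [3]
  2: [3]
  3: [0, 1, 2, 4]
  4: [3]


Visit 0, enqueue [3]
Visit 3, enqueue [1, 2, 4]
Visit 1, enqueue []
Visit 2, enqueue []
Visit 4, enqueue []

BFS order: [0, 3, 1, 2, 4]


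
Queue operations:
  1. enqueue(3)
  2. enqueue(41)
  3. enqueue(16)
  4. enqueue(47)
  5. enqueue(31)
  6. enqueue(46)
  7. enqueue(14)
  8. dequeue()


enqueue(3) -> [3]
enqueue(41) -> [3, 41]
enqueue(16) -> [3, 41, 16]
enqueue(47) -> [3, 41, 16, 47]
enqueue(31) -> [3, 41, 16, 47, 31]
enqueue(46) -> [3, 41, 16, 47, 31, 46]
enqueue(14) -> [3, 41, 16, 47, 31, 46, 14]
dequeue()->3, [41, 16, 47, 31, 46, 14]

Final queue: [41, 16, 47, 31, 46, 14]


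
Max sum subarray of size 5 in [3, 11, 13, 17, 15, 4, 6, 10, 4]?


[0:5]: 59
[1:6]: 60
[2:7]: 55
[3:8]: 52
[4:9]: 39

Max: 60 at [1:6]


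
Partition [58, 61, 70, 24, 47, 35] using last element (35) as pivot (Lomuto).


Pivot: 35
  24 <= 35: swap -> [24, 61, 70, 58, 47, 35]
Place pivot at 1: [24, 35, 70, 58, 47, 61]

Partitioned: [24, 35, 70, 58, 47, 61]


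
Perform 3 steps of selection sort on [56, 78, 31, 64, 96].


Initial: [56, 78, 31, 64, 96]
Step 1: min=31 at 2
  Swap: [31, 78, 56, 64, 96]
Step 2: min=56 at 2
  Swap: [31, 56, 78, 64, 96]
Step 3: min=64 at 3
  Swap: [31, 56, 64, 78, 96]

After 3 steps: [31, 56, 64, 78, 96]


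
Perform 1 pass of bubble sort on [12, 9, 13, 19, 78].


Initial: [12, 9, 13, 19, 78]
Pass 1: [9, 12, 13, 19, 78] (1 swaps)

After 1 pass: [9, 12, 13, 19, 78]


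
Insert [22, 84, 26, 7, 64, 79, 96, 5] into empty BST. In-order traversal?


Insert 22: root
Insert 84: R from 22
Insert 26: R from 22 -> L from 84
Insert 7: L from 22
Insert 64: R from 22 -> L from 84 -> R from 26
Insert 79: R from 22 -> L from 84 -> R from 26 -> R from 64
Insert 96: R from 22 -> R from 84
Insert 5: L from 22 -> L from 7

In-order: [5, 7, 22, 26, 64, 79, 84, 96]


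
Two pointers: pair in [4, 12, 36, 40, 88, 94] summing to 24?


lo=0(4)+hi=5(94)=98
lo=0(4)+hi=4(88)=92
lo=0(4)+hi=3(40)=44
lo=0(4)+hi=2(36)=40
lo=0(4)+hi=1(12)=16

No pair found


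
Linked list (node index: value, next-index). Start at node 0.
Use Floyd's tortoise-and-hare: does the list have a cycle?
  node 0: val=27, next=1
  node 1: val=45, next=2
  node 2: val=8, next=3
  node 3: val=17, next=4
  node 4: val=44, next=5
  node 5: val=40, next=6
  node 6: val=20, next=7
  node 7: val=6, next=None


Floyd's tortoise (slow, +1) and hare (fast, +2):
  init: slow=0, fast=0
  step 1: slow=1, fast=2
  step 2: slow=2, fast=4
  step 3: slow=3, fast=6
  step 4: fast 6->7->None, no cycle

Cycle: no


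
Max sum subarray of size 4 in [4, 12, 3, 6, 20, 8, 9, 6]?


[0:4]: 25
[1:5]: 41
[2:6]: 37
[3:7]: 43
[4:8]: 43

Max: 43 at [3:7]


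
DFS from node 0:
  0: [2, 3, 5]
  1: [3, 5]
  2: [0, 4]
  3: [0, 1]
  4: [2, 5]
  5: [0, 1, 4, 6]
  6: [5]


Visit 0, push [5, 3, 2]
Visit 2, push [4]
Visit 4, push [5]
Visit 5, push [6, 1]
Visit 1, push [3]
Visit 3, push []
Visit 6, push []

DFS order: [0, 2, 4, 5, 1, 3, 6]


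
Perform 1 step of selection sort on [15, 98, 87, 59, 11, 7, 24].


Initial: [15, 98, 87, 59, 11, 7, 24]
Step 1: min=7 at 5
  Swap: [7, 98, 87, 59, 11, 15, 24]

After 1 step: [7, 98, 87, 59, 11, 15, 24]


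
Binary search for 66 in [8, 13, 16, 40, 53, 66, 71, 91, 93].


Step 1: lo=0, hi=8, mid=4, val=53
Step 2: lo=5, hi=8, mid=6, val=71
Step 3: lo=5, hi=5, mid=5, val=66

Found at index 5


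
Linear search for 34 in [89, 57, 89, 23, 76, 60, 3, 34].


i=0: 89!=34
i=1: 57!=34
i=2: 89!=34
i=3: 23!=34
i=4: 76!=34
i=5: 60!=34
i=6: 3!=34
i=7: 34==34 found!

Found at 7, 8 comps


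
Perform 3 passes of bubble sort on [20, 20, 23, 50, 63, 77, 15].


Initial: [20, 20, 23, 50, 63, 77, 15]
Pass 1: [20, 20, 23, 50, 63, 15, 77] (1 swaps)
Pass 2: [20, 20, 23, 50, 15, 63, 77] (1 swaps)
Pass 3: [20, 20, 23, 15, 50, 63, 77] (1 swaps)

After 3 passes: [20, 20, 23, 15, 50, 63, 77]


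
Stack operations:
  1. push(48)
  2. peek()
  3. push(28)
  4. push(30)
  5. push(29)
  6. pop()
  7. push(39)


push(48) -> [48]
peek()->48
push(28) -> [48, 28]
push(30) -> [48, 28, 30]
push(29) -> [48, 28, 30, 29]
pop()->29, [48, 28, 30]
push(39) -> [48, 28, 30, 39]

Final stack: [48, 28, 30, 39]


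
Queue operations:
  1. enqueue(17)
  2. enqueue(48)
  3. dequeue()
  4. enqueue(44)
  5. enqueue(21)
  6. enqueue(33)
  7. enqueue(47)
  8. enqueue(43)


enqueue(17) -> [17]
enqueue(48) -> [17, 48]
dequeue()->17, [48]
enqueue(44) -> [48, 44]
enqueue(21) -> [48, 44, 21]
enqueue(33) -> [48, 44, 21, 33]
enqueue(47) -> [48, 44, 21, 33, 47]
enqueue(43) -> [48, 44, 21, 33, 47, 43]

Final queue: [48, 44, 21, 33, 47, 43]


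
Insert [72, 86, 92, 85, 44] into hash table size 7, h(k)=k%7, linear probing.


Insert 72: h=2 -> slot 2
Insert 86: h=2, 1 probes -> slot 3
Insert 92: h=1 -> slot 1
Insert 85: h=1, 3 probes -> slot 4
Insert 44: h=2, 3 probes -> slot 5

Table: [None, 92, 72, 86, 85, 44, None]


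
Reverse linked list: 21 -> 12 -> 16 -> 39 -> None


Step 1: curr=21, set curr.next=prev(None) | reversed so far: 21
Step 2: curr=12, set curr.next=prev(21) | reversed so far: 12 -> 21
Step 3: curr=16, set curr.next=prev(12) | reversed so far: 16 -> 12 -> 21
Step 4: curr=39, set curr.next=prev(16) | reversed so far: 39 -> 16 -> 12 -> 21

39 -> 16 -> 12 -> 21 -> None


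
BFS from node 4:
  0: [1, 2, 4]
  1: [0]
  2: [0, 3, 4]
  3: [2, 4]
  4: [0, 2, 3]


Visit 4, enqueue [0, 2, 3]
Visit 0, enqueue [1]
Visit 2, enqueue []
Visit 3, enqueue []
Visit 1, enqueue []

BFS order: [4, 0, 2, 3, 1]


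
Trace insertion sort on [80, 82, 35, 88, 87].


Initial: [80, 82, 35, 88, 87]
Insert 82: [80, 82, 35, 88, 87]
Insert 35: [35, 80, 82, 88, 87]
Insert 88: [35, 80, 82, 88, 87]
Insert 87: [35, 80, 82, 87, 88]

Sorted: [35, 80, 82, 87, 88]


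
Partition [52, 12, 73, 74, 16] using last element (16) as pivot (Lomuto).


Pivot: 16
  12 <= 16: swap -> [12, 52, 73, 74, 16]
Place pivot at 1: [12, 16, 73, 74, 52]

Partitioned: [12, 16, 73, 74, 52]


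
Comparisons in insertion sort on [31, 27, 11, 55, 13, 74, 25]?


Algorithm: insertion sort
Input: [31, 27, 11, 55, 13, 74, 25]
Sorted: [11, 13, 25, 27, 31, 55, 74]

14


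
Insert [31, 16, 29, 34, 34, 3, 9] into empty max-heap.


Insert 31: [31]
Insert 16: [31, 16]
Insert 29: [31, 16, 29]
Insert 34: [34, 31, 29, 16]
Insert 34: [34, 34, 29, 16, 31]
Insert 3: [34, 34, 29, 16, 31, 3]
Insert 9: [34, 34, 29, 16, 31, 3, 9]

Final heap: [34, 34, 29, 16, 31, 3, 9]


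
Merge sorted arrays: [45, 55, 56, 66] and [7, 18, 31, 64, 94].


Take 7 from B
Take 18 from B
Take 31 from B
Take 45 from A
Take 55 from A
Take 56 from A
Take 64 from B
Take 66 from A

Merged: [7, 18, 31, 45, 55, 56, 64, 66, 94]


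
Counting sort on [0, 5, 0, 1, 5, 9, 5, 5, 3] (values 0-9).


Input: [0, 5, 0, 1, 5, 9, 5, 5, 3]
Counts: [2, 1, 0, 1, 0, 4, 0, 0, 0, 1]

Sorted: [0, 0, 1, 3, 5, 5, 5, 5, 9]


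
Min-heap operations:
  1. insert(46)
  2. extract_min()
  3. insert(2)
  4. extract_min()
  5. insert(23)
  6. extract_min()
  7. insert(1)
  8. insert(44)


insert(46) -> [46]
extract_min()->46, []
insert(2) -> [2]
extract_min()->2, []
insert(23) -> [23]
extract_min()->23, []
insert(1) -> [1]
insert(44) -> [1, 44]

Final heap: [1, 44]


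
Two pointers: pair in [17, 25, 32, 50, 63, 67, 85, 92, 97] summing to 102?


lo=0(17)+hi=8(97)=114
lo=0(17)+hi=7(92)=109
lo=0(17)+hi=6(85)=102

Yes: 17+85=102


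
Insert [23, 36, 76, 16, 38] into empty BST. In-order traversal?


Insert 23: root
Insert 36: R from 23
Insert 76: R from 23 -> R from 36
Insert 16: L from 23
Insert 38: R from 23 -> R from 36 -> L from 76

In-order: [16, 23, 36, 38, 76]


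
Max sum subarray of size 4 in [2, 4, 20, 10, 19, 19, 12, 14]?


[0:4]: 36
[1:5]: 53
[2:6]: 68
[3:7]: 60
[4:8]: 64

Max: 68 at [2:6]


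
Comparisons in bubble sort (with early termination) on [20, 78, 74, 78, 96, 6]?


Algorithm: bubble sort (with early termination)
Input: [20, 78, 74, 78, 96, 6]
Sorted: [6, 20, 74, 78, 78, 96]

15


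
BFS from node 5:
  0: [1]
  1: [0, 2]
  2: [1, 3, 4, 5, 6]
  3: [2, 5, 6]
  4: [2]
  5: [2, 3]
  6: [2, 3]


Visit 5, enqueue [2, 3]
Visit 2, enqueue [1, 4, 6]
Visit 3, enqueue []
Visit 1, enqueue [0]
Visit 4, enqueue []
Visit 6, enqueue []
Visit 0, enqueue []

BFS order: [5, 2, 3, 1, 4, 6, 0]


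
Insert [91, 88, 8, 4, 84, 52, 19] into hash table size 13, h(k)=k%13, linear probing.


Insert 91: h=0 -> slot 0
Insert 88: h=10 -> slot 10
Insert 8: h=8 -> slot 8
Insert 4: h=4 -> slot 4
Insert 84: h=6 -> slot 6
Insert 52: h=0, 1 probes -> slot 1
Insert 19: h=6, 1 probes -> slot 7

Table: [91, 52, None, None, 4, None, 84, 19, 8, None, 88, None, None]


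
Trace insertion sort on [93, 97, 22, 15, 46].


Initial: [93, 97, 22, 15, 46]
Insert 97: [93, 97, 22, 15, 46]
Insert 22: [22, 93, 97, 15, 46]
Insert 15: [15, 22, 93, 97, 46]
Insert 46: [15, 22, 46, 93, 97]

Sorted: [15, 22, 46, 93, 97]


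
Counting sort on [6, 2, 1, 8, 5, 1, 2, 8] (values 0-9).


Input: [6, 2, 1, 8, 5, 1, 2, 8]
Counts: [0, 2, 2, 0, 0, 1, 1, 0, 2, 0]

Sorted: [1, 1, 2, 2, 5, 6, 8, 8]


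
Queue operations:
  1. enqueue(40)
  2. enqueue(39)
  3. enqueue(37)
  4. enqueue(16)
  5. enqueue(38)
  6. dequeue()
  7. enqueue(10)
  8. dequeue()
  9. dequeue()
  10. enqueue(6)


enqueue(40) -> [40]
enqueue(39) -> [40, 39]
enqueue(37) -> [40, 39, 37]
enqueue(16) -> [40, 39, 37, 16]
enqueue(38) -> [40, 39, 37, 16, 38]
dequeue()->40, [39, 37, 16, 38]
enqueue(10) -> [39, 37, 16, 38, 10]
dequeue()->39, [37, 16, 38, 10]
dequeue()->37, [16, 38, 10]
enqueue(6) -> [16, 38, 10, 6]

Final queue: [16, 38, 10, 6]


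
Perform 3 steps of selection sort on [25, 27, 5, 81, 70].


Initial: [25, 27, 5, 81, 70]
Step 1: min=5 at 2
  Swap: [5, 27, 25, 81, 70]
Step 2: min=25 at 2
  Swap: [5, 25, 27, 81, 70]
Step 3: min=27 at 2
  Swap: [5, 25, 27, 81, 70]

After 3 steps: [5, 25, 27, 81, 70]


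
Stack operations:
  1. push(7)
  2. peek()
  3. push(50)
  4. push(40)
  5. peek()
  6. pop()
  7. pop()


push(7) -> [7]
peek()->7
push(50) -> [7, 50]
push(40) -> [7, 50, 40]
peek()->40
pop()->40, [7, 50]
pop()->50, [7]

Final stack: [7]


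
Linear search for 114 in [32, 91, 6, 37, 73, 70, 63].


i=0: 32!=114
i=1: 91!=114
i=2: 6!=114
i=3: 37!=114
i=4: 73!=114
i=5: 70!=114
i=6: 63!=114

Not found, 7 comps


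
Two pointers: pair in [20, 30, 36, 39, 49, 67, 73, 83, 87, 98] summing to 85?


lo=0(20)+hi=9(98)=118
lo=0(20)+hi=8(87)=107
lo=0(20)+hi=7(83)=103
lo=0(20)+hi=6(73)=93
lo=0(20)+hi=5(67)=87
lo=0(20)+hi=4(49)=69
lo=1(30)+hi=4(49)=79
lo=2(36)+hi=4(49)=85

Yes: 36+49=85


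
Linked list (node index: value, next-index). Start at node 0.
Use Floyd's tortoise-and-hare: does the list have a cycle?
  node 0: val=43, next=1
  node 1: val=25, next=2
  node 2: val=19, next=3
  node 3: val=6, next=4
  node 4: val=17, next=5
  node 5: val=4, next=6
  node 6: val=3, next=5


Floyd's tortoise (slow, +1) and hare (fast, +2):
  init: slow=0, fast=0
  step 1: slow=1, fast=2
  step 2: slow=2, fast=4
  step 3: slow=3, fast=6
  step 4: slow=4, fast=6
  step 5: slow=5, fast=6
  step 6: slow=6, fast=6
  slow == fast at node 6: cycle detected

Cycle: yes


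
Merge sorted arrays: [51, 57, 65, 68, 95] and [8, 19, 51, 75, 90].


Take 8 from B
Take 19 from B
Take 51 from A
Take 51 from B
Take 57 from A
Take 65 from A
Take 68 from A
Take 75 from B
Take 90 from B

Merged: [8, 19, 51, 51, 57, 65, 68, 75, 90, 95]


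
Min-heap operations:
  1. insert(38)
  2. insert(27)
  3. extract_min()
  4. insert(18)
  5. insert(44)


insert(38) -> [38]
insert(27) -> [27, 38]
extract_min()->27, [38]
insert(18) -> [18, 38]
insert(44) -> [18, 38, 44]

Final heap: [18, 38, 44]


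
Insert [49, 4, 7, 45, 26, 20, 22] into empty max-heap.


Insert 49: [49]
Insert 4: [49, 4]
Insert 7: [49, 4, 7]
Insert 45: [49, 45, 7, 4]
Insert 26: [49, 45, 7, 4, 26]
Insert 20: [49, 45, 20, 4, 26, 7]
Insert 22: [49, 45, 22, 4, 26, 7, 20]

Final heap: [49, 45, 22, 4, 26, 7, 20]


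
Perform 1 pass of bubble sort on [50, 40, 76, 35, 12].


Initial: [50, 40, 76, 35, 12]
Pass 1: [40, 50, 35, 12, 76] (3 swaps)

After 1 pass: [40, 50, 35, 12, 76]


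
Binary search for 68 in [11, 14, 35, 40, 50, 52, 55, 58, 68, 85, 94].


Step 1: lo=0, hi=10, mid=5, val=52
Step 2: lo=6, hi=10, mid=8, val=68

Found at index 8


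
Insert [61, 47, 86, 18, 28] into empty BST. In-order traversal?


Insert 61: root
Insert 47: L from 61
Insert 86: R from 61
Insert 18: L from 61 -> L from 47
Insert 28: L from 61 -> L from 47 -> R from 18

In-order: [18, 28, 47, 61, 86]


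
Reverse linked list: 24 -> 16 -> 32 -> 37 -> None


Step 1: curr=24, set curr.next=prev(None) | reversed so far: 24
Step 2: curr=16, set curr.next=prev(24) | reversed so far: 16 -> 24
Step 3: curr=32, set curr.next=prev(16) | reversed so far: 32 -> 16 -> 24
Step 4: curr=37, set curr.next=prev(32) | reversed so far: 37 -> 32 -> 16 -> 24

37 -> 32 -> 16 -> 24 -> None


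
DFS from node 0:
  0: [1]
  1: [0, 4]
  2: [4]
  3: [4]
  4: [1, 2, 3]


Visit 0, push [1]
Visit 1, push [4]
Visit 4, push [3, 2]
Visit 2, push []
Visit 3, push []

DFS order: [0, 1, 4, 2, 3]


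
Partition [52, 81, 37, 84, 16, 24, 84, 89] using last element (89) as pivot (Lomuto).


Pivot: 89
  52 <= 89: advance i (no swap)
  81 <= 89: advance i (no swap)
  37 <= 89: advance i (no swap)
  84 <= 89: advance i (no swap)
  16 <= 89: advance i (no swap)
  24 <= 89: advance i (no swap)
  84 <= 89: advance i (no swap)
Place pivot at 7: [52, 81, 37, 84, 16, 24, 84, 89]

Partitioned: [52, 81, 37, 84, 16, 24, 84, 89]


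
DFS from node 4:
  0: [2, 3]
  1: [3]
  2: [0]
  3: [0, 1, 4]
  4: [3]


Visit 4, push [3]
Visit 3, push [1, 0]
Visit 0, push [2]
Visit 2, push []
Visit 1, push []

DFS order: [4, 3, 0, 2, 1]


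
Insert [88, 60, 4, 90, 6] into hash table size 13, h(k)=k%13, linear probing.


Insert 88: h=10 -> slot 10
Insert 60: h=8 -> slot 8
Insert 4: h=4 -> slot 4
Insert 90: h=12 -> slot 12
Insert 6: h=6 -> slot 6

Table: [None, None, None, None, 4, None, 6, None, 60, None, 88, None, 90]


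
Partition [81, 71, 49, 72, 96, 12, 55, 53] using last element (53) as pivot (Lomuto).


Pivot: 53
  49 <= 53: swap -> [49, 71, 81, 72, 96, 12, 55, 53]
  12 <= 53: swap -> [49, 12, 81, 72, 96, 71, 55, 53]
Place pivot at 2: [49, 12, 53, 72, 96, 71, 55, 81]

Partitioned: [49, 12, 53, 72, 96, 71, 55, 81]


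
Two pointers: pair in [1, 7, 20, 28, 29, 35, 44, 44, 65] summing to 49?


lo=0(1)+hi=8(65)=66
lo=0(1)+hi=7(44)=45
lo=1(7)+hi=7(44)=51
lo=1(7)+hi=6(44)=51
lo=1(7)+hi=5(35)=42
lo=2(20)+hi=5(35)=55
lo=2(20)+hi=4(29)=49

Yes: 20+29=49


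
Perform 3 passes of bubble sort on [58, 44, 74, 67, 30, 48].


Initial: [58, 44, 74, 67, 30, 48]
Pass 1: [44, 58, 67, 30, 48, 74] (4 swaps)
Pass 2: [44, 58, 30, 48, 67, 74] (2 swaps)
Pass 3: [44, 30, 48, 58, 67, 74] (2 swaps)

After 3 passes: [44, 30, 48, 58, 67, 74]


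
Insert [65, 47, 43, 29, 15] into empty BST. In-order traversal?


Insert 65: root
Insert 47: L from 65
Insert 43: L from 65 -> L from 47
Insert 29: L from 65 -> L from 47 -> L from 43
Insert 15: L from 65 -> L from 47 -> L from 43 -> L from 29

In-order: [15, 29, 43, 47, 65]


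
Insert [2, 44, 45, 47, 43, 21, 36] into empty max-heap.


Insert 2: [2]
Insert 44: [44, 2]
Insert 45: [45, 2, 44]
Insert 47: [47, 45, 44, 2]
Insert 43: [47, 45, 44, 2, 43]
Insert 21: [47, 45, 44, 2, 43, 21]
Insert 36: [47, 45, 44, 2, 43, 21, 36]

Final heap: [47, 45, 44, 2, 43, 21, 36]


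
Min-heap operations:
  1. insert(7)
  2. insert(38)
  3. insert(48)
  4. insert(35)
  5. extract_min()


insert(7) -> [7]
insert(38) -> [7, 38]
insert(48) -> [7, 38, 48]
insert(35) -> [7, 35, 48, 38]
extract_min()->7, [35, 38, 48]

Final heap: [35, 38, 48]


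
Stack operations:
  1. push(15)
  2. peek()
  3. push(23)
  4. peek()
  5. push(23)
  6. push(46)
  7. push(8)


push(15) -> [15]
peek()->15
push(23) -> [15, 23]
peek()->23
push(23) -> [15, 23, 23]
push(46) -> [15, 23, 23, 46]
push(8) -> [15, 23, 23, 46, 8]

Final stack: [15, 23, 23, 46, 8]


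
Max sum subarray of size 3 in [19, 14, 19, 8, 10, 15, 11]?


[0:3]: 52
[1:4]: 41
[2:5]: 37
[3:6]: 33
[4:7]: 36

Max: 52 at [0:3]


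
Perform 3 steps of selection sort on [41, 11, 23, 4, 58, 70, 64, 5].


Initial: [41, 11, 23, 4, 58, 70, 64, 5]
Step 1: min=4 at 3
  Swap: [4, 11, 23, 41, 58, 70, 64, 5]
Step 2: min=5 at 7
  Swap: [4, 5, 23, 41, 58, 70, 64, 11]
Step 3: min=11 at 7
  Swap: [4, 5, 11, 41, 58, 70, 64, 23]

After 3 steps: [4, 5, 11, 41, 58, 70, 64, 23]


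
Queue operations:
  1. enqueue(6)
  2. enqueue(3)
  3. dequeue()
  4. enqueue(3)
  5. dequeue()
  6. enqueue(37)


enqueue(6) -> [6]
enqueue(3) -> [6, 3]
dequeue()->6, [3]
enqueue(3) -> [3, 3]
dequeue()->3, [3]
enqueue(37) -> [3, 37]

Final queue: [3, 37]


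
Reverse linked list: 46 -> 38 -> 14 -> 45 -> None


Step 1: curr=46, set curr.next=prev(None) | reversed so far: 46
Step 2: curr=38, set curr.next=prev(46) | reversed so far: 38 -> 46
Step 3: curr=14, set curr.next=prev(38) | reversed so far: 14 -> 38 -> 46
Step 4: curr=45, set curr.next=prev(14) | reversed so far: 45 -> 14 -> 38 -> 46

45 -> 14 -> 38 -> 46 -> None


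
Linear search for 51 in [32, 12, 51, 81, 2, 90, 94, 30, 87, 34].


i=0: 32!=51
i=1: 12!=51
i=2: 51==51 found!

Found at 2, 3 comps


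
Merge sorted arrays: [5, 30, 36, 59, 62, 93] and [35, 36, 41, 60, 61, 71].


Take 5 from A
Take 30 from A
Take 35 from B
Take 36 from A
Take 36 from B
Take 41 from B
Take 59 from A
Take 60 from B
Take 61 from B
Take 62 from A
Take 71 from B

Merged: [5, 30, 35, 36, 36, 41, 59, 60, 61, 62, 71, 93]


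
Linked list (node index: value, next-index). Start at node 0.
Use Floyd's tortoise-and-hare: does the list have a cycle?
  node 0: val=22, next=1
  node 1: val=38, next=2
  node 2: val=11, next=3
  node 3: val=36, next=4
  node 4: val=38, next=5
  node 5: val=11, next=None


Floyd's tortoise (slow, +1) and hare (fast, +2):
  init: slow=0, fast=0
  step 1: slow=1, fast=2
  step 2: slow=2, fast=4
  step 3: fast 4->5->None, no cycle

Cycle: no


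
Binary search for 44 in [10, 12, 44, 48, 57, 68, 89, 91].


Step 1: lo=0, hi=7, mid=3, val=48
Step 2: lo=0, hi=2, mid=1, val=12
Step 3: lo=2, hi=2, mid=2, val=44

Found at index 2


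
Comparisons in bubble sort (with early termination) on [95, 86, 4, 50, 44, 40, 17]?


Algorithm: bubble sort (with early termination)
Input: [95, 86, 4, 50, 44, 40, 17]
Sorted: [4, 17, 40, 44, 50, 86, 95]

21


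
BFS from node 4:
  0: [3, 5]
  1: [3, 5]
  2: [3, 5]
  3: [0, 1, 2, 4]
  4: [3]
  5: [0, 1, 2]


Visit 4, enqueue [3]
Visit 3, enqueue [0, 1, 2]
Visit 0, enqueue [5]
Visit 1, enqueue []
Visit 2, enqueue []
Visit 5, enqueue []

BFS order: [4, 3, 0, 1, 2, 5]


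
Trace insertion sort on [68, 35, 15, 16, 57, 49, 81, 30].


Initial: [68, 35, 15, 16, 57, 49, 81, 30]
Insert 35: [35, 68, 15, 16, 57, 49, 81, 30]
Insert 15: [15, 35, 68, 16, 57, 49, 81, 30]
Insert 16: [15, 16, 35, 68, 57, 49, 81, 30]
Insert 57: [15, 16, 35, 57, 68, 49, 81, 30]
Insert 49: [15, 16, 35, 49, 57, 68, 81, 30]
Insert 81: [15, 16, 35, 49, 57, 68, 81, 30]
Insert 30: [15, 16, 30, 35, 49, 57, 68, 81]

Sorted: [15, 16, 30, 35, 49, 57, 68, 81]


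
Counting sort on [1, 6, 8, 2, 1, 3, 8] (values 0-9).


Input: [1, 6, 8, 2, 1, 3, 8]
Counts: [0, 2, 1, 1, 0, 0, 1, 0, 2, 0]

Sorted: [1, 1, 2, 3, 6, 8, 8]


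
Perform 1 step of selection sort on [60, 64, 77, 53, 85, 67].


Initial: [60, 64, 77, 53, 85, 67]
Step 1: min=53 at 3
  Swap: [53, 64, 77, 60, 85, 67]

After 1 step: [53, 64, 77, 60, 85, 67]


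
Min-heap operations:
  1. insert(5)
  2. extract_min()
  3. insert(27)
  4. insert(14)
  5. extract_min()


insert(5) -> [5]
extract_min()->5, []
insert(27) -> [27]
insert(14) -> [14, 27]
extract_min()->14, [27]

Final heap: [27]


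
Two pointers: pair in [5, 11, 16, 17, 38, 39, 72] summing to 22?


lo=0(5)+hi=6(72)=77
lo=0(5)+hi=5(39)=44
lo=0(5)+hi=4(38)=43
lo=0(5)+hi=3(17)=22

Yes: 5+17=22


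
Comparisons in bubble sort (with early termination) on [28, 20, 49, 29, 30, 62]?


Algorithm: bubble sort (with early termination)
Input: [28, 20, 49, 29, 30, 62]
Sorted: [20, 28, 29, 30, 49, 62]

9


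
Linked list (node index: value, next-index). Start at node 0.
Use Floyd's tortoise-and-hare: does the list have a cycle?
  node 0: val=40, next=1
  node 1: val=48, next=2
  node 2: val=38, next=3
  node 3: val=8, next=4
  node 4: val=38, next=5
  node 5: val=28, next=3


Floyd's tortoise (slow, +1) and hare (fast, +2):
  init: slow=0, fast=0
  step 1: slow=1, fast=2
  step 2: slow=2, fast=4
  step 3: slow=3, fast=3
  slow == fast at node 3: cycle detected

Cycle: yes


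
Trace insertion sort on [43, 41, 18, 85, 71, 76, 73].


Initial: [43, 41, 18, 85, 71, 76, 73]
Insert 41: [41, 43, 18, 85, 71, 76, 73]
Insert 18: [18, 41, 43, 85, 71, 76, 73]
Insert 85: [18, 41, 43, 85, 71, 76, 73]
Insert 71: [18, 41, 43, 71, 85, 76, 73]
Insert 76: [18, 41, 43, 71, 76, 85, 73]
Insert 73: [18, 41, 43, 71, 73, 76, 85]

Sorted: [18, 41, 43, 71, 73, 76, 85]


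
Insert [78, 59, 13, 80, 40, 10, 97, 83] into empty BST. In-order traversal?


Insert 78: root
Insert 59: L from 78
Insert 13: L from 78 -> L from 59
Insert 80: R from 78
Insert 40: L from 78 -> L from 59 -> R from 13
Insert 10: L from 78 -> L from 59 -> L from 13
Insert 97: R from 78 -> R from 80
Insert 83: R from 78 -> R from 80 -> L from 97

In-order: [10, 13, 40, 59, 78, 80, 83, 97]


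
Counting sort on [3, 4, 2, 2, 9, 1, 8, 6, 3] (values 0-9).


Input: [3, 4, 2, 2, 9, 1, 8, 6, 3]
Counts: [0, 1, 2, 2, 1, 0, 1, 0, 1, 1]

Sorted: [1, 2, 2, 3, 3, 4, 6, 8, 9]


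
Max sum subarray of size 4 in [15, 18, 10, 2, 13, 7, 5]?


[0:4]: 45
[1:5]: 43
[2:6]: 32
[3:7]: 27

Max: 45 at [0:4]


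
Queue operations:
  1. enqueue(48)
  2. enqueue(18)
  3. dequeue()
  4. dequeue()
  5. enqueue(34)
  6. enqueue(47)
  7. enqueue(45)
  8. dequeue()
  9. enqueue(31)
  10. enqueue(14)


enqueue(48) -> [48]
enqueue(18) -> [48, 18]
dequeue()->48, [18]
dequeue()->18, []
enqueue(34) -> [34]
enqueue(47) -> [34, 47]
enqueue(45) -> [34, 47, 45]
dequeue()->34, [47, 45]
enqueue(31) -> [47, 45, 31]
enqueue(14) -> [47, 45, 31, 14]

Final queue: [47, 45, 31, 14]


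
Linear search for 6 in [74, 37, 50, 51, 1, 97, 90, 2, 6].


i=0: 74!=6
i=1: 37!=6
i=2: 50!=6
i=3: 51!=6
i=4: 1!=6
i=5: 97!=6
i=6: 90!=6
i=7: 2!=6
i=8: 6==6 found!

Found at 8, 9 comps


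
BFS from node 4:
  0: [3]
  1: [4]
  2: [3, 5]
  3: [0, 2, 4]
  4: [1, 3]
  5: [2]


Visit 4, enqueue [1, 3]
Visit 1, enqueue []
Visit 3, enqueue [0, 2]
Visit 0, enqueue []
Visit 2, enqueue [5]
Visit 5, enqueue []

BFS order: [4, 1, 3, 0, 2, 5]


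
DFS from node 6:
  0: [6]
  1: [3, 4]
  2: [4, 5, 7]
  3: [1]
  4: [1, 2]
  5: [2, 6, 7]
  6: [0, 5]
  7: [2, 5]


Visit 6, push [5, 0]
Visit 0, push []
Visit 5, push [7, 2]
Visit 2, push [7, 4]
Visit 4, push [1]
Visit 1, push [3]
Visit 3, push []
Visit 7, push []

DFS order: [6, 0, 5, 2, 4, 1, 3, 7]


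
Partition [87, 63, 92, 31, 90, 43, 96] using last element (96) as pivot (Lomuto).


Pivot: 96
  87 <= 96: advance i (no swap)
  63 <= 96: advance i (no swap)
  92 <= 96: advance i (no swap)
  31 <= 96: advance i (no swap)
  90 <= 96: advance i (no swap)
  43 <= 96: advance i (no swap)
Place pivot at 6: [87, 63, 92, 31, 90, 43, 96]

Partitioned: [87, 63, 92, 31, 90, 43, 96]


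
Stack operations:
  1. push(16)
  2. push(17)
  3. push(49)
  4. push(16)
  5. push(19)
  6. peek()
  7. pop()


push(16) -> [16]
push(17) -> [16, 17]
push(49) -> [16, 17, 49]
push(16) -> [16, 17, 49, 16]
push(19) -> [16, 17, 49, 16, 19]
peek()->19
pop()->19, [16, 17, 49, 16]

Final stack: [16, 17, 49, 16]


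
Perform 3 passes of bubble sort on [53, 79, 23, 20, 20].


Initial: [53, 79, 23, 20, 20]
Pass 1: [53, 23, 20, 20, 79] (3 swaps)
Pass 2: [23, 20, 20, 53, 79] (3 swaps)
Pass 3: [20, 20, 23, 53, 79] (2 swaps)

After 3 passes: [20, 20, 23, 53, 79]


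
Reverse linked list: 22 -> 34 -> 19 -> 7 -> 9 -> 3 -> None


Step 1: curr=22, set curr.next=prev(None) | reversed so far: 22
Step 2: curr=34, set curr.next=prev(22) | reversed so far: 34 -> 22
Step 3: curr=19, set curr.next=prev(34) | reversed so far: 19 -> 34 -> 22
Step 4: curr=7, set curr.next=prev(19) | reversed so far: 7 -> 19 -> 34 -> 22
Step 5: curr=9, set curr.next=prev(7) | reversed so far: 9 -> 7 -> 19 -> 34 -> 22
Step 6: curr=3, set curr.next=prev(9) | reversed so far: 3 -> 9 -> 7 -> 19 -> 34 -> 22

3 -> 9 -> 7 -> 19 -> 34 -> 22 -> None


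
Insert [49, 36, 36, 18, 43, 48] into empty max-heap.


Insert 49: [49]
Insert 36: [49, 36]
Insert 36: [49, 36, 36]
Insert 18: [49, 36, 36, 18]
Insert 43: [49, 43, 36, 18, 36]
Insert 48: [49, 43, 48, 18, 36, 36]

Final heap: [49, 43, 48, 18, 36, 36]


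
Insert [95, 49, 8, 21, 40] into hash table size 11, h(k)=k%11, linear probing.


Insert 95: h=7 -> slot 7
Insert 49: h=5 -> slot 5
Insert 8: h=8 -> slot 8
Insert 21: h=10 -> slot 10
Insert 40: h=7, 2 probes -> slot 9

Table: [None, None, None, None, None, 49, None, 95, 8, 40, 21]


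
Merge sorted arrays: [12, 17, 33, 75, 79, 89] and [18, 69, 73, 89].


Take 12 from A
Take 17 from A
Take 18 from B
Take 33 from A
Take 69 from B
Take 73 from B
Take 75 from A
Take 79 from A
Take 89 from A

Merged: [12, 17, 18, 33, 69, 73, 75, 79, 89, 89]


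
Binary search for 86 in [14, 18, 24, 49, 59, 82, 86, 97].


Step 1: lo=0, hi=7, mid=3, val=49
Step 2: lo=4, hi=7, mid=5, val=82
Step 3: lo=6, hi=7, mid=6, val=86

Found at index 6


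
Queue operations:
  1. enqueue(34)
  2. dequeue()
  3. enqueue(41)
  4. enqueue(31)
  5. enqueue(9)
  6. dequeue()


enqueue(34) -> [34]
dequeue()->34, []
enqueue(41) -> [41]
enqueue(31) -> [41, 31]
enqueue(9) -> [41, 31, 9]
dequeue()->41, [31, 9]

Final queue: [31, 9]


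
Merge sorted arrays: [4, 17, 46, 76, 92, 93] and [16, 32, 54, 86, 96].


Take 4 from A
Take 16 from B
Take 17 from A
Take 32 from B
Take 46 from A
Take 54 from B
Take 76 from A
Take 86 from B
Take 92 from A
Take 93 from A

Merged: [4, 16, 17, 32, 46, 54, 76, 86, 92, 93, 96]


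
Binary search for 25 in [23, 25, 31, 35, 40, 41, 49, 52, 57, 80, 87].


Step 1: lo=0, hi=10, mid=5, val=41
Step 2: lo=0, hi=4, mid=2, val=31
Step 3: lo=0, hi=1, mid=0, val=23
Step 4: lo=1, hi=1, mid=1, val=25

Found at index 1


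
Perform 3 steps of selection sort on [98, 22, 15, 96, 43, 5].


Initial: [98, 22, 15, 96, 43, 5]
Step 1: min=5 at 5
  Swap: [5, 22, 15, 96, 43, 98]
Step 2: min=15 at 2
  Swap: [5, 15, 22, 96, 43, 98]
Step 3: min=22 at 2
  Swap: [5, 15, 22, 96, 43, 98]

After 3 steps: [5, 15, 22, 96, 43, 98]


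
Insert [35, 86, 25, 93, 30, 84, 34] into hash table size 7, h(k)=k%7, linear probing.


Insert 35: h=0 -> slot 0
Insert 86: h=2 -> slot 2
Insert 25: h=4 -> slot 4
Insert 93: h=2, 1 probes -> slot 3
Insert 30: h=2, 3 probes -> slot 5
Insert 84: h=0, 1 probes -> slot 1
Insert 34: h=6 -> slot 6

Table: [35, 84, 86, 93, 25, 30, 34]


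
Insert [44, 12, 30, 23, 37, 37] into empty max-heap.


Insert 44: [44]
Insert 12: [44, 12]
Insert 30: [44, 12, 30]
Insert 23: [44, 23, 30, 12]
Insert 37: [44, 37, 30, 12, 23]
Insert 37: [44, 37, 37, 12, 23, 30]

Final heap: [44, 37, 37, 12, 23, 30]


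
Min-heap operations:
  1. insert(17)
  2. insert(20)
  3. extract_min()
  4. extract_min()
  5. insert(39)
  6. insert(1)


insert(17) -> [17]
insert(20) -> [17, 20]
extract_min()->17, [20]
extract_min()->20, []
insert(39) -> [39]
insert(1) -> [1, 39]

Final heap: [1, 39]


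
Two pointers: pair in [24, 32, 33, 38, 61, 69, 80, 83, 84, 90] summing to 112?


lo=0(24)+hi=9(90)=114
lo=0(24)+hi=8(84)=108
lo=1(32)+hi=8(84)=116
lo=1(32)+hi=7(83)=115
lo=1(32)+hi=6(80)=112

Yes: 32+80=112


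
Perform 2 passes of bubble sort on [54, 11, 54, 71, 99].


Initial: [54, 11, 54, 71, 99]
Pass 1: [11, 54, 54, 71, 99] (1 swaps)
Pass 2: [11, 54, 54, 71, 99] (0 swaps)

After 2 passes: [11, 54, 54, 71, 99]


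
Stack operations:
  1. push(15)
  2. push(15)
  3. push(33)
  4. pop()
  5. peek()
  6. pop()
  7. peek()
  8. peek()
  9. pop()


push(15) -> [15]
push(15) -> [15, 15]
push(33) -> [15, 15, 33]
pop()->33, [15, 15]
peek()->15
pop()->15, [15]
peek()->15
peek()->15
pop()->15, []

Final stack: []


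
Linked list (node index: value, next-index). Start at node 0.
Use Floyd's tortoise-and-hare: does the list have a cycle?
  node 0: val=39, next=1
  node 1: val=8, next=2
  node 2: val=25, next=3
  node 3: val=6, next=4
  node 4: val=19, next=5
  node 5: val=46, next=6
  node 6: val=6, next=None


Floyd's tortoise (slow, +1) and hare (fast, +2):
  init: slow=0, fast=0
  step 1: slow=1, fast=2
  step 2: slow=2, fast=4
  step 3: slow=3, fast=6
  step 4: fast -> None, no cycle

Cycle: no


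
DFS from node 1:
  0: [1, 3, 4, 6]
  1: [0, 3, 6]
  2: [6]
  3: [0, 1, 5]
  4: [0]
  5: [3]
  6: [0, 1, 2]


Visit 1, push [6, 3, 0]
Visit 0, push [6, 4, 3]
Visit 3, push [5]
Visit 5, push []
Visit 4, push []
Visit 6, push [2]
Visit 2, push []

DFS order: [1, 0, 3, 5, 4, 6, 2]


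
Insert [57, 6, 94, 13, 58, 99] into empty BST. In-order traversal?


Insert 57: root
Insert 6: L from 57
Insert 94: R from 57
Insert 13: L from 57 -> R from 6
Insert 58: R from 57 -> L from 94
Insert 99: R from 57 -> R from 94

In-order: [6, 13, 57, 58, 94, 99]


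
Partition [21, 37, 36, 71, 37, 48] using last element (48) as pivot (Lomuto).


Pivot: 48
  21 <= 48: advance i (no swap)
  37 <= 48: advance i (no swap)
  36 <= 48: advance i (no swap)
  37 <= 48: swap -> [21, 37, 36, 37, 71, 48]
Place pivot at 4: [21, 37, 36, 37, 48, 71]

Partitioned: [21, 37, 36, 37, 48, 71]


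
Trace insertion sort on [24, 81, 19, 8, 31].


Initial: [24, 81, 19, 8, 31]
Insert 81: [24, 81, 19, 8, 31]
Insert 19: [19, 24, 81, 8, 31]
Insert 8: [8, 19, 24, 81, 31]
Insert 31: [8, 19, 24, 31, 81]

Sorted: [8, 19, 24, 31, 81]


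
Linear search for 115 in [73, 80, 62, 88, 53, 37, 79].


i=0: 73!=115
i=1: 80!=115
i=2: 62!=115
i=3: 88!=115
i=4: 53!=115
i=5: 37!=115
i=6: 79!=115

Not found, 7 comps


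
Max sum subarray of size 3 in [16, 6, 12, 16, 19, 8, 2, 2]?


[0:3]: 34
[1:4]: 34
[2:5]: 47
[3:6]: 43
[4:7]: 29
[5:8]: 12

Max: 47 at [2:5]


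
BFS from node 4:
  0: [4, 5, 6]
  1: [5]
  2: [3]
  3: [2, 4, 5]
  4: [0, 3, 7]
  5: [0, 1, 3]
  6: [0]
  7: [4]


Visit 4, enqueue [0, 3, 7]
Visit 0, enqueue [5, 6]
Visit 3, enqueue [2]
Visit 7, enqueue []
Visit 5, enqueue [1]
Visit 6, enqueue []
Visit 2, enqueue []
Visit 1, enqueue []

BFS order: [4, 0, 3, 7, 5, 6, 2, 1]


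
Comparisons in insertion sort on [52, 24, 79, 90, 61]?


Algorithm: insertion sort
Input: [52, 24, 79, 90, 61]
Sorted: [24, 52, 61, 79, 90]

6


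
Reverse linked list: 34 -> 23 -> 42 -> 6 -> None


Step 1: curr=34, set curr.next=prev(None) | reversed so far: 34
Step 2: curr=23, set curr.next=prev(34) | reversed so far: 23 -> 34
Step 3: curr=42, set curr.next=prev(23) | reversed so far: 42 -> 23 -> 34
Step 4: curr=6, set curr.next=prev(42) | reversed so far: 6 -> 42 -> 23 -> 34

6 -> 42 -> 23 -> 34 -> None


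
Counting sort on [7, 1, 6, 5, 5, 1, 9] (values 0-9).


Input: [7, 1, 6, 5, 5, 1, 9]
Counts: [0, 2, 0, 0, 0, 2, 1, 1, 0, 1]

Sorted: [1, 1, 5, 5, 6, 7, 9]


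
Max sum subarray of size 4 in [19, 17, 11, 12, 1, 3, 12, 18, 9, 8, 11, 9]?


[0:4]: 59
[1:5]: 41
[2:6]: 27
[3:7]: 28
[4:8]: 34
[5:9]: 42
[6:10]: 47
[7:11]: 46
[8:12]: 37

Max: 59 at [0:4]


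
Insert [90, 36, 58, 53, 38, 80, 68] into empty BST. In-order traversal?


Insert 90: root
Insert 36: L from 90
Insert 58: L from 90 -> R from 36
Insert 53: L from 90 -> R from 36 -> L from 58
Insert 38: L from 90 -> R from 36 -> L from 58 -> L from 53
Insert 80: L from 90 -> R from 36 -> R from 58
Insert 68: L from 90 -> R from 36 -> R from 58 -> L from 80

In-order: [36, 38, 53, 58, 68, 80, 90]


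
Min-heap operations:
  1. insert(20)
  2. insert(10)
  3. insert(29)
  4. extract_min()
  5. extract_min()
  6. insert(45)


insert(20) -> [20]
insert(10) -> [10, 20]
insert(29) -> [10, 20, 29]
extract_min()->10, [20, 29]
extract_min()->20, [29]
insert(45) -> [29, 45]

Final heap: [29, 45]


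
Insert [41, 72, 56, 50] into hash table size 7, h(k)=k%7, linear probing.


Insert 41: h=6 -> slot 6
Insert 72: h=2 -> slot 2
Insert 56: h=0 -> slot 0
Insert 50: h=1 -> slot 1

Table: [56, 50, 72, None, None, None, 41]


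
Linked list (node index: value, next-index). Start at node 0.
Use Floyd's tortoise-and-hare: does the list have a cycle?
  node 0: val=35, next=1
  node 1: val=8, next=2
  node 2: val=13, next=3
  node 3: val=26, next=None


Floyd's tortoise (slow, +1) and hare (fast, +2):
  init: slow=0, fast=0
  step 1: slow=1, fast=2
  step 2: fast 2->3->None, no cycle

Cycle: no


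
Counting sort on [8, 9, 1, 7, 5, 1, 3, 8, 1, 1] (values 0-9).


Input: [8, 9, 1, 7, 5, 1, 3, 8, 1, 1]
Counts: [0, 4, 0, 1, 0, 1, 0, 1, 2, 1]

Sorted: [1, 1, 1, 1, 3, 5, 7, 8, 8, 9]


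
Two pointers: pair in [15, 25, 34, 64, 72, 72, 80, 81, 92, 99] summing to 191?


lo=0(15)+hi=9(99)=114
lo=1(25)+hi=9(99)=124
lo=2(34)+hi=9(99)=133
lo=3(64)+hi=9(99)=163
lo=4(72)+hi=9(99)=171
lo=5(72)+hi=9(99)=171
lo=6(80)+hi=9(99)=179
lo=7(81)+hi=9(99)=180
lo=8(92)+hi=9(99)=191

Yes: 92+99=191


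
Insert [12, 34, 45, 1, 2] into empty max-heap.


Insert 12: [12]
Insert 34: [34, 12]
Insert 45: [45, 12, 34]
Insert 1: [45, 12, 34, 1]
Insert 2: [45, 12, 34, 1, 2]

Final heap: [45, 12, 34, 1, 2]


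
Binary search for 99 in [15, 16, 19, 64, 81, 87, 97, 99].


Step 1: lo=0, hi=7, mid=3, val=64
Step 2: lo=4, hi=7, mid=5, val=87
Step 3: lo=6, hi=7, mid=6, val=97
Step 4: lo=7, hi=7, mid=7, val=99

Found at index 7


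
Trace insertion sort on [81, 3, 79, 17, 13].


Initial: [81, 3, 79, 17, 13]
Insert 3: [3, 81, 79, 17, 13]
Insert 79: [3, 79, 81, 17, 13]
Insert 17: [3, 17, 79, 81, 13]
Insert 13: [3, 13, 17, 79, 81]

Sorted: [3, 13, 17, 79, 81]


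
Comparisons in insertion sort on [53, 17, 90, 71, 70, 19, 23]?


Algorithm: insertion sort
Input: [53, 17, 90, 71, 70, 19, 23]
Sorted: [17, 19, 23, 53, 70, 71, 90]

17


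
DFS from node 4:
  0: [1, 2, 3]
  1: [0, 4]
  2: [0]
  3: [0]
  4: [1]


Visit 4, push [1]
Visit 1, push [0]
Visit 0, push [3, 2]
Visit 2, push []
Visit 3, push []

DFS order: [4, 1, 0, 2, 3]


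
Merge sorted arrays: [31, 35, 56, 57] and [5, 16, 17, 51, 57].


Take 5 from B
Take 16 from B
Take 17 from B
Take 31 from A
Take 35 from A
Take 51 from B
Take 56 from A
Take 57 from A

Merged: [5, 16, 17, 31, 35, 51, 56, 57, 57]


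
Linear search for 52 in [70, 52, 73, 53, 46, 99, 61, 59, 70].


i=0: 70!=52
i=1: 52==52 found!

Found at 1, 2 comps


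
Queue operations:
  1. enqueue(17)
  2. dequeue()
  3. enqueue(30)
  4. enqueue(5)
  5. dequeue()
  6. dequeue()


enqueue(17) -> [17]
dequeue()->17, []
enqueue(30) -> [30]
enqueue(5) -> [30, 5]
dequeue()->30, [5]
dequeue()->5, []

Final queue: []
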